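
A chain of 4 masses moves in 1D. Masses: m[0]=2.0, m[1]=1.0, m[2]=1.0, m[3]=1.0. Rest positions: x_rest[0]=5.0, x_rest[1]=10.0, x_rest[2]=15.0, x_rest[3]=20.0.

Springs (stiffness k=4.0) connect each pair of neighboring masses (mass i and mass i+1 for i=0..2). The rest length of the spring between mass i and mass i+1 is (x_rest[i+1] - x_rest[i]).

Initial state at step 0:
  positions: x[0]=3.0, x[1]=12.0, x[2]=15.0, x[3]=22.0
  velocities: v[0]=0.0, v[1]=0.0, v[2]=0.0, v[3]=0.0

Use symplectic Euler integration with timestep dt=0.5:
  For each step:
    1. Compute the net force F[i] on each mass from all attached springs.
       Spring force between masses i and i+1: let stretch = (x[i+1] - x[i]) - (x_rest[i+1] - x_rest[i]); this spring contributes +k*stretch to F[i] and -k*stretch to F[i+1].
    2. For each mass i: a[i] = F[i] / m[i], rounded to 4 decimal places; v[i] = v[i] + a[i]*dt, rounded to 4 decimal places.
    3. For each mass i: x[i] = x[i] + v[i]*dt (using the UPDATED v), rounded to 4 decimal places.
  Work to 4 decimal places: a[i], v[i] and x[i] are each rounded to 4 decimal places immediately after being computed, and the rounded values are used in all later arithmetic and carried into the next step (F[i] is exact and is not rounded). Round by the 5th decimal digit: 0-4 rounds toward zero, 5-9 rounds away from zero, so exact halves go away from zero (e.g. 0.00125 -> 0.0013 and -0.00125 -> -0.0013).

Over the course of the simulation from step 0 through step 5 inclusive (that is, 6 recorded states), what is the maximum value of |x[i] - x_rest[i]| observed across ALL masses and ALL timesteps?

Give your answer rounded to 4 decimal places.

Step 0: x=[3.0000 12.0000 15.0000 22.0000] v=[0.0000 0.0000 0.0000 0.0000]
Step 1: x=[5.0000 6.0000 19.0000 20.0000] v=[4.0000 -12.0000 8.0000 -4.0000]
Step 2: x=[5.0000 12.0000 11.0000 22.0000] v=[0.0000 12.0000 -16.0000 4.0000]
Step 3: x=[6.0000 10.0000 15.0000 18.0000] v=[2.0000 -4.0000 8.0000 -8.0000]
Step 4: x=[6.5000 9.0000 17.0000 16.0000] v=[1.0000 -2.0000 4.0000 -4.0000]
Step 5: x=[5.7500 13.5000 10.0000 20.0000] v=[-1.5000 9.0000 -14.0000 8.0000]
Max displacement = 5.0000

Answer: 5.0000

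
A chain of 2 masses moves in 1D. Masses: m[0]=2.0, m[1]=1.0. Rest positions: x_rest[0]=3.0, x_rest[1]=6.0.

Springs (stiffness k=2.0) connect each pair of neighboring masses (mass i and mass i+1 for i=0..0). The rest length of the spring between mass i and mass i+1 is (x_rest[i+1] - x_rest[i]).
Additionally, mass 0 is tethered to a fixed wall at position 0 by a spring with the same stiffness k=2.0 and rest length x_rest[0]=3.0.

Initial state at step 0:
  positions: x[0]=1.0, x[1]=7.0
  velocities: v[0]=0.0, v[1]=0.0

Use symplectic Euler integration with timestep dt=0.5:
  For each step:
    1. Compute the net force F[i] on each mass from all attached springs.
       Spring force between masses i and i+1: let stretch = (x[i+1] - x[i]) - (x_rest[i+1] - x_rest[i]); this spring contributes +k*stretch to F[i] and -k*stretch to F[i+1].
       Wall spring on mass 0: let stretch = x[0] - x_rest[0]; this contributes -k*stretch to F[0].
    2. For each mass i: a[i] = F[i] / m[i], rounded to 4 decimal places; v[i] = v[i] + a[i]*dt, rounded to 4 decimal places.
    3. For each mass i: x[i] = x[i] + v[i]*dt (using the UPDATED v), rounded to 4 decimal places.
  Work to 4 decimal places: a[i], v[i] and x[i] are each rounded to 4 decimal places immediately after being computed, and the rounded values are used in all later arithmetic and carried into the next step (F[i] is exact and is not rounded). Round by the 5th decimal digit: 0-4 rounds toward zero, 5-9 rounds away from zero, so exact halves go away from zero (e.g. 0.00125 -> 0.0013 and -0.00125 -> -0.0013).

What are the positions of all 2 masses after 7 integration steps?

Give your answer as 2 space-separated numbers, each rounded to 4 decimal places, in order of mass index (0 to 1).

Answer: 2.7124 8.2099

Derivation:
Step 0: x=[1.0000 7.0000] v=[0.0000 0.0000]
Step 1: x=[2.2500 5.5000] v=[2.5000 -3.0000]
Step 2: x=[3.7500 3.8750] v=[3.0000 -3.2500]
Step 3: x=[4.3438 3.6875] v=[1.1875 -0.3750]
Step 4: x=[3.6875 5.3282] v=[-1.3126 3.2813]
Step 5: x=[2.5195 7.6485] v=[-2.3360 4.6406]
Step 6: x=[2.0039 8.9043] v=[-1.0313 2.5116]
Step 7: x=[2.7124 8.2099] v=[1.4170 -1.3888]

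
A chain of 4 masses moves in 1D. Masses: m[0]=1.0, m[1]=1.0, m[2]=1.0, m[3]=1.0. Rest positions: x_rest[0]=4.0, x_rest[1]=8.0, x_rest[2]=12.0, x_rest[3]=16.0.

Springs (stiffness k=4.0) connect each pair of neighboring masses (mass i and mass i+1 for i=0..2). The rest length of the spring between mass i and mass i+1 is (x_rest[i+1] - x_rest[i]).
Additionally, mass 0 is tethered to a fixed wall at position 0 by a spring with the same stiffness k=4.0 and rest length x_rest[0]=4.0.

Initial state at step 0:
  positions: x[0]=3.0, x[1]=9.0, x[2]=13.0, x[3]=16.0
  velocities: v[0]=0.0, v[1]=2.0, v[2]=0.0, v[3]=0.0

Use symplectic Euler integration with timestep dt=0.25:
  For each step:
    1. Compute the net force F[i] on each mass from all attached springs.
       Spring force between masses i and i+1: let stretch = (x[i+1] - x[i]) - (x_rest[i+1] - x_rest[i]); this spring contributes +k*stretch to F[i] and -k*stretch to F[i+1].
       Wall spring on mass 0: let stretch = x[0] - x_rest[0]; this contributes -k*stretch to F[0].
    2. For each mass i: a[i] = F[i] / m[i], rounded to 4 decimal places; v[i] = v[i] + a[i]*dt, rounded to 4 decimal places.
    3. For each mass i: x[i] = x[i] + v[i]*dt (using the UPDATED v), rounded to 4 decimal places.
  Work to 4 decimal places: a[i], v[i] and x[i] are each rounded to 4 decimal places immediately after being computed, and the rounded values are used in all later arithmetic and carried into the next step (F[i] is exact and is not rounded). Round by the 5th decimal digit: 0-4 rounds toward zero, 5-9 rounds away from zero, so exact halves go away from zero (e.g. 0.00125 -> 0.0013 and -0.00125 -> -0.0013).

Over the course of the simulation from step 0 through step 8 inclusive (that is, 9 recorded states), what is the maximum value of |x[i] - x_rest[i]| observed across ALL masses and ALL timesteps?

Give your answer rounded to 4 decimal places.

Answer: 1.7696

Derivation:
Step 0: x=[3.0000 9.0000 13.0000 16.0000] v=[0.0000 2.0000 0.0000 0.0000]
Step 1: x=[3.7500 9.0000 12.7500 16.2500] v=[3.0000 0.0000 -1.0000 1.0000]
Step 2: x=[4.8750 8.6250 12.4375 16.6250] v=[4.5000 -1.5000 -1.2500 1.5000]
Step 3: x=[5.7188 8.2656 12.2188 16.9531] v=[3.3750 -1.4375 -0.8750 1.3125]
Step 4: x=[5.7696 8.2578 12.1953 17.0977] v=[0.2030 -0.0311 -0.0939 0.5782]
Step 5: x=[5.0000 8.6124 12.4131 17.0167] v=[-3.0784 1.4182 0.8710 -0.3242]
Step 6: x=[3.8835 9.0140 12.8316 16.7848] v=[-4.4660 1.6065 1.6739 -0.9278]
Step 7: x=[3.0788 9.0874 13.2840 16.5646] v=[-3.2190 0.2936 1.8095 -0.8810]
Step 8: x=[3.0065 8.7078 13.5074 16.5242] v=[-0.2892 -1.5184 0.8935 -0.1616]
Max displacement = 1.7696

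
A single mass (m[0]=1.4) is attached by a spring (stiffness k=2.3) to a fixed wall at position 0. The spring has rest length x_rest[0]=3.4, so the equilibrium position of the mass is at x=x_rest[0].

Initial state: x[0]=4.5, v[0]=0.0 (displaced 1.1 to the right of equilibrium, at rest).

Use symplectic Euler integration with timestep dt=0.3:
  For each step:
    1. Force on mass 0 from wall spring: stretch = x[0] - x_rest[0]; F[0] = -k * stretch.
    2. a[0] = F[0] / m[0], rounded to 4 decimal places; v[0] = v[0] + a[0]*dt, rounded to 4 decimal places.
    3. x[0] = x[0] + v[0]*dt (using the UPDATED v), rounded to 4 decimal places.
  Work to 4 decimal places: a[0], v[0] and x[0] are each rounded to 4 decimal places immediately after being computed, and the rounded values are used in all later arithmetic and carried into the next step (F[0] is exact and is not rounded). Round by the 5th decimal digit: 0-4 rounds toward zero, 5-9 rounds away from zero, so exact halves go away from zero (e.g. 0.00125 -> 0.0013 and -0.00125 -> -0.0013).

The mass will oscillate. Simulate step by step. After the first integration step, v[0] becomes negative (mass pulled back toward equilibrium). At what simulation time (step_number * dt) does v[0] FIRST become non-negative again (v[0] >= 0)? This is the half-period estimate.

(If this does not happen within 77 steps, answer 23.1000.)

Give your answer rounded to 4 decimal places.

Step 0: x=[4.5000] v=[0.0000]
Step 1: x=[4.3374] v=[-0.5421]
Step 2: x=[4.0362] v=[-1.0041]
Step 3: x=[3.6409] v=[-1.3177]
Step 4: x=[3.2100] v=[-1.4364]
Step 5: x=[2.8072] v=[-1.3428]
Step 6: x=[2.4920] v=[-1.0506]
Step 7: x=[2.3111] v=[-0.6031]
Step 8: x=[2.2912] v=[-0.0664]
Step 9: x=[2.4352] v=[0.4801]
First v>=0 after going negative at step 9, time=2.7000

Answer: 2.7000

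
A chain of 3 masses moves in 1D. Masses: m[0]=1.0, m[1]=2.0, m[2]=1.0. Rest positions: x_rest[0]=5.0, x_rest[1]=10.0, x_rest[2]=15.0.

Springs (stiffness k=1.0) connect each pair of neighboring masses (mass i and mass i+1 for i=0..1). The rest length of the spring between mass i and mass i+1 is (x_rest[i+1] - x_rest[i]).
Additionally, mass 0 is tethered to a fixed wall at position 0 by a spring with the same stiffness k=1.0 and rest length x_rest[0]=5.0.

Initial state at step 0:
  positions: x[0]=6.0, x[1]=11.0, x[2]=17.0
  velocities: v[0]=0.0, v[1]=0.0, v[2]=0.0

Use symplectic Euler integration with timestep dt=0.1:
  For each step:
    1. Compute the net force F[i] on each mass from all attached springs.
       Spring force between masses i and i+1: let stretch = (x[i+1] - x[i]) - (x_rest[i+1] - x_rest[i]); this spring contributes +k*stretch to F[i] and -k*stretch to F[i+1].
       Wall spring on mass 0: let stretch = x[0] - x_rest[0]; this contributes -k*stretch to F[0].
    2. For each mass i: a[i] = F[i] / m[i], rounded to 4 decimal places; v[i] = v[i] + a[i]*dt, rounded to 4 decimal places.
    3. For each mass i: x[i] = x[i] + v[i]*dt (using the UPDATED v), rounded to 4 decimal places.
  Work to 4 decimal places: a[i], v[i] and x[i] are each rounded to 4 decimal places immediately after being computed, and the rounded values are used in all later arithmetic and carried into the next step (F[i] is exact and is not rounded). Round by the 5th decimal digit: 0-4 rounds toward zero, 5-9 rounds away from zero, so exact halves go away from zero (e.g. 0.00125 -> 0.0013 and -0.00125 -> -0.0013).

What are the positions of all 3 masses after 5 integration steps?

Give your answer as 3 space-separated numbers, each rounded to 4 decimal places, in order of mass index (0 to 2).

Step 0: x=[6.0000 11.0000 17.0000] v=[0.0000 0.0000 0.0000]
Step 1: x=[5.9900 11.0050 16.9900] v=[-0.1000 0.0500 -0.1000]
Step 2: x=[5.9703 11.0149 16.9702] v=[-0.1975 0.0985 -0.1985]
Step 3: x=[5.9413 11.0293 16.9408] v=[-0.2901 0.1440 -0.2940]
Step 4: x=[5.9038 11.0478 16.9023] v=[-0.3754 0.1852 -0.3852]
Step 5: x=[5.8587 11.0699 16.8552] v=[-0.4514 0.2207 -0.4707]

Answer: 5.8587 11.0699 16.8552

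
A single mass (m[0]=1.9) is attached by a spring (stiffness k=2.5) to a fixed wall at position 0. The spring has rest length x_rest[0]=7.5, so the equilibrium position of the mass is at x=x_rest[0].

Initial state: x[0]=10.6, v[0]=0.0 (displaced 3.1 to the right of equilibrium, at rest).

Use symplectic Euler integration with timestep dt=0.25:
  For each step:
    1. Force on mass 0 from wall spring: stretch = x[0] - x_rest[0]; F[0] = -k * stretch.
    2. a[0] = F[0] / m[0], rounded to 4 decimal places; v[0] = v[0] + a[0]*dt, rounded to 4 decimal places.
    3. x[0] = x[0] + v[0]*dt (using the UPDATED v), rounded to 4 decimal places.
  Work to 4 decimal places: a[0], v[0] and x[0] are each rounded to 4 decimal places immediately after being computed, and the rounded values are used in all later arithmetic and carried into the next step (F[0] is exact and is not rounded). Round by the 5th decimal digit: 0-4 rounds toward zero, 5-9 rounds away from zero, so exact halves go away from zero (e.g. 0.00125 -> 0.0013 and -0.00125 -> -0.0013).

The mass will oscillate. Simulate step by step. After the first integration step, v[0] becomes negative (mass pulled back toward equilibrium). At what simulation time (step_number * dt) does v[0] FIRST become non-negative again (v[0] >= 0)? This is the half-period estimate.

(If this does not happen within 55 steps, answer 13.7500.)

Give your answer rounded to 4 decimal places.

Answer: 2.7500

Derivation:
Step 0: x=[10.6000] v=[0.0000]
Step 1: x=[10.3451] v=[-1.0197]
Step 2: x=[9.8562] v=[-1.9556]
Step 3: x=[9.1735] v=[-2.7307]
Step 4: x=[8.3532] v=[-3.2812]
Step 5: x=[7.4627] v=[-3.5619]
Step 6: x=[6.5753] v=[-3.5496]
Step 7: x=[5.7640] v=[-3.2454]
Step 8: x=[5.0954] v=[-2.6744]
Step 9: x=[4.6246] v=[-1.8834]
Step 10: x=[4.3902] v=[-0.9376]
Step 11: x=[4.4116] v=[0.0854]
First v>=0 after going negative at step 11, time=2.7500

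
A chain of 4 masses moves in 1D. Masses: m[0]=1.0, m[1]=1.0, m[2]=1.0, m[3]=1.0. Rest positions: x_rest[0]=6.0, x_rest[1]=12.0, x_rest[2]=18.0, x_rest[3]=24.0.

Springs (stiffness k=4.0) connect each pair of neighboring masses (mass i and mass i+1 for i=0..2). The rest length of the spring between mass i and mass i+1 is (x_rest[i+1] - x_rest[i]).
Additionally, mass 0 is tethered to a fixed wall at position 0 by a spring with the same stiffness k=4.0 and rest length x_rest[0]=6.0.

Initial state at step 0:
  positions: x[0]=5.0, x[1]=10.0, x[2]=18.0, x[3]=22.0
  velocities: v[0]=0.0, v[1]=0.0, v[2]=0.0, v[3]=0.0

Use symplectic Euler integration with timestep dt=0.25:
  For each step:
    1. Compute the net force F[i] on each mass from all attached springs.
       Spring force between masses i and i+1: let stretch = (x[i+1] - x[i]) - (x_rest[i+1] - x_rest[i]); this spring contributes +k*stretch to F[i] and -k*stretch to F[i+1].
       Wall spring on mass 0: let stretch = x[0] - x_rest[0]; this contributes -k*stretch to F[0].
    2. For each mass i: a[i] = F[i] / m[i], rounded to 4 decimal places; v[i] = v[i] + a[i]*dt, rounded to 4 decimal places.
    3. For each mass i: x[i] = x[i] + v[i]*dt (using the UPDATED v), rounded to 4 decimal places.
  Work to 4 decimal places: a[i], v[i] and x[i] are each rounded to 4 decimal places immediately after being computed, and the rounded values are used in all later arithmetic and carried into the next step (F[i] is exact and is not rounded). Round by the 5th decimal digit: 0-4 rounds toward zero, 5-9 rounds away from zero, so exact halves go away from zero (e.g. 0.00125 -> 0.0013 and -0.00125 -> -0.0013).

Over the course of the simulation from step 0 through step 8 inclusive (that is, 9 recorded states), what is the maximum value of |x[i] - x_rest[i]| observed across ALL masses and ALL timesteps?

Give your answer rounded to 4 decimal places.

Answer: 2.5937

Derivation:
Step 0: x=[5.0000 10.0000 18.0000 22.0000] v=[0.0000 0.0000 0.0000 0.0000]
Step 1: x=[5.0000 10.7500 17.0000 22.5000] v=[0.0000 3.0000 -4.0000 2.0000]
Step 2: x=[5.1875 11.6250 15.8125 23.1250] v=[0.7500 3.5000 -4.7500 2.5000]
Step 3: x=[5.6875 11.9375 15.4063 23.4219] v=[2.0000 1.2500 -1.6250 1.1875]
Step 4: x=[6.3281 11.5547 16.1368 23.2149] v=[2.5625 -1.5312 2.9218 -0.8281]
Step 5: x=[6.6934 11.0108 17.4913 22.7384] v=[1.4610 -2.1757 5.4178 -1.9062]
Step 6: x=[6.4647 11.0077 18.5374 22.4501] v=[-0.9150 -0.0126 4.1844 -1.1533]
Step 7: x=[5.7555 11.7512 18.6793 22.6836] v=[-2.8367 2.9741 0.5674 0.9340]
Step 8: x=[5.1064 12.7278 18.0902 23.4160] v=[-2.5965 3.9065 -2.3564 2.9297]
Max displacement = 2.5937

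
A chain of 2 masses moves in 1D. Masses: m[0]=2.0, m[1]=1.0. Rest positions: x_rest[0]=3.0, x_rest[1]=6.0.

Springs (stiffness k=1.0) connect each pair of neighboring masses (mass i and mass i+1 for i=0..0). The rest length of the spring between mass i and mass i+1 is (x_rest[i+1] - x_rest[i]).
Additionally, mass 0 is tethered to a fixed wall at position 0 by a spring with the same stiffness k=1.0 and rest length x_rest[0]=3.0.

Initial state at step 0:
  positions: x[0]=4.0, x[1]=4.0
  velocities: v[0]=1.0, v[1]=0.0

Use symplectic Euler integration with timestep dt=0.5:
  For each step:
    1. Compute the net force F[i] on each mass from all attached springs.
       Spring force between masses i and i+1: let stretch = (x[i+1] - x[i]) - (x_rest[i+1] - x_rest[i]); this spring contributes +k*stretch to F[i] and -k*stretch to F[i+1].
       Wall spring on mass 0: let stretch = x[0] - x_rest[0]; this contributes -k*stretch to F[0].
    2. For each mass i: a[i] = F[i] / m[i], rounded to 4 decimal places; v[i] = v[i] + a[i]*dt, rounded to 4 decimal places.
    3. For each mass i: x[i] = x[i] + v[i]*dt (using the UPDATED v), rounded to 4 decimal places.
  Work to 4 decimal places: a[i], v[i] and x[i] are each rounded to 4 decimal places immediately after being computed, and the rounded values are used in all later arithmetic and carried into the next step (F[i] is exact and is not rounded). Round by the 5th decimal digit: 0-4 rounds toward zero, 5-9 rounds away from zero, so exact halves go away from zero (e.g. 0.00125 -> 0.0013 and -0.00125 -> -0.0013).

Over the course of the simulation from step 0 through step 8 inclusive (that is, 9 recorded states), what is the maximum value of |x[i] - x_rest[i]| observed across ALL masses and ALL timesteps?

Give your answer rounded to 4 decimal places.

Step 0: x=[4.0000 4.0000] v=[1.0000 0.0000]
Step 1: x=[4.0000 4.7500] v=[0.0000 1.5000]
Step 2: x=[3.5938 6.0625] v=[-0.8125 2.6250]
Step 3: x=[3.0469 7.5079] v=[-1.0938 2.8907]
Step 4: x=[2.6768 8.5880] v=[-0.7403 2.1602]
Step 5: x=[2.7110 8.9403] v=[0.0683 0.7046]
Step 6: x=[3.1850 8.4853] v=[0.9479 -0.9101]
Step 7: x=[3.9234 7.4552] v=[1.4768 -2.0603]
Step 8: x=[4.6129 6.2921] v=[1.3789 -2.3262]
Max displacement = 2.9403

Answer: 2.9403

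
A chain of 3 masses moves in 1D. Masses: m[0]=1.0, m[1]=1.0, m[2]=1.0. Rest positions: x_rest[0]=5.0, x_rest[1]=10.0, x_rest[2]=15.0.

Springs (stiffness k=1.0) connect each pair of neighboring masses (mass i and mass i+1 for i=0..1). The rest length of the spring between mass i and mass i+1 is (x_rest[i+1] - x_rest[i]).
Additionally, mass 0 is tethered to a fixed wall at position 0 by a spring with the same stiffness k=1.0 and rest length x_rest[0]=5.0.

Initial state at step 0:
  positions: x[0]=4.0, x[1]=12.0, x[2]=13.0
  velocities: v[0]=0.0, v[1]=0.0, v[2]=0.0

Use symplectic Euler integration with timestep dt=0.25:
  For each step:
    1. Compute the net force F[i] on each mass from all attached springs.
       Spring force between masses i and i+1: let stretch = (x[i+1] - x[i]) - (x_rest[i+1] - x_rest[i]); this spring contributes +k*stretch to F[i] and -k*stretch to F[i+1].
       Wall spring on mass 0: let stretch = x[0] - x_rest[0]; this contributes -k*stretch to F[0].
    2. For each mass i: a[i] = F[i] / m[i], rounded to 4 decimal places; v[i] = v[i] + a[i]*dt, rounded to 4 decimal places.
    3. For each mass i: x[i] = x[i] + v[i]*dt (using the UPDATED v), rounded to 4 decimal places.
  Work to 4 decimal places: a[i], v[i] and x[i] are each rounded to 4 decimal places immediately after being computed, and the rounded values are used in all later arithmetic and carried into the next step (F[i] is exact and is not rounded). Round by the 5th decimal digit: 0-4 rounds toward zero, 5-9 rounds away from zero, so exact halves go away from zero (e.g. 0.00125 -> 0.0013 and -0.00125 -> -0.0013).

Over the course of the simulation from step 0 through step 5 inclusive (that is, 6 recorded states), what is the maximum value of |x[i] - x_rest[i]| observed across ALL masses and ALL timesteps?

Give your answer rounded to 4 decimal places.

Answer: 2.0030

Derivation:
Step 0: x=[4.0000 12.0000 13.0000] v=[0.0000 0.0000 0.0000]
Step 1: x=[4.2500 11.5625 13.2500] v=[1.0000 -1.7500 1.0000]
Step 2: x=[4.6914 10.7734 13.7070] v=[1.7656 -3.1563 1.8281]
Step 3: x=[5.2197 9.7876 14.2932] v=[2.1133 -3.9434 2.3447]
Step 4: x=[5.7073 8.7979 14.9103] v=[1.9504 -3.9590 2.4683]
Step 5: x=[6.0314 7.9970 15.4579] v=[1.2962 -3.2036 2.1902]
Max displacement = 2.0030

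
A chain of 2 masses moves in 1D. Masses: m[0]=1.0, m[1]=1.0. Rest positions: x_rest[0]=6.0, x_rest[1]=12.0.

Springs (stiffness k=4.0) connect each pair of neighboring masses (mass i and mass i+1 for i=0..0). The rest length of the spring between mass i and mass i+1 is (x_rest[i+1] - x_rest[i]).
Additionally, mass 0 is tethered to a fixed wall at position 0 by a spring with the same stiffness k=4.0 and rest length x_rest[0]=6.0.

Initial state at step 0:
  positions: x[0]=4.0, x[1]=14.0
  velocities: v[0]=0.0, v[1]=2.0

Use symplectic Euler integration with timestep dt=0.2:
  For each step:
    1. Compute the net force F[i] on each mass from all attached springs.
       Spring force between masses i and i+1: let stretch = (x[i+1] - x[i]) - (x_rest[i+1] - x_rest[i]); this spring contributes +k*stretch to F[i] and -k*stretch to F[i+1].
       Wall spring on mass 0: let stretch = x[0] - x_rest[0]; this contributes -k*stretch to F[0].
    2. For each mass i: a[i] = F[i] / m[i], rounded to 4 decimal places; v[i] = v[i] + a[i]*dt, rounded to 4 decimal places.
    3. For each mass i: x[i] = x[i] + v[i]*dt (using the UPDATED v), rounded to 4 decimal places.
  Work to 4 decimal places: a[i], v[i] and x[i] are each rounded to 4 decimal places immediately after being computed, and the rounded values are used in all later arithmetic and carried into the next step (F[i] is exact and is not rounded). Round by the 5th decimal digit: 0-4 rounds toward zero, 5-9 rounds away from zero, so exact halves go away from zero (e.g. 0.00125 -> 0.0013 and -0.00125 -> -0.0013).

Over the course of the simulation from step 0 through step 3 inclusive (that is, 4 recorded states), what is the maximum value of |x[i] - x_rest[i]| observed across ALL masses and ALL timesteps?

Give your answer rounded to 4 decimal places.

Step 0: x=[4.0000 14.0000] v=[0.0000 2.0000]
Step 1: x=[4.9600 13.7600] v=[4.8000 -1.2000]
Step 2: x=[6.5344 13.0720] v=[7.8720 -3.4400]
Step 3: x=[8.1093 12.2980] v=[7.8746 -3.8701]
Max displacement = 2.1093

Answer: 2.1093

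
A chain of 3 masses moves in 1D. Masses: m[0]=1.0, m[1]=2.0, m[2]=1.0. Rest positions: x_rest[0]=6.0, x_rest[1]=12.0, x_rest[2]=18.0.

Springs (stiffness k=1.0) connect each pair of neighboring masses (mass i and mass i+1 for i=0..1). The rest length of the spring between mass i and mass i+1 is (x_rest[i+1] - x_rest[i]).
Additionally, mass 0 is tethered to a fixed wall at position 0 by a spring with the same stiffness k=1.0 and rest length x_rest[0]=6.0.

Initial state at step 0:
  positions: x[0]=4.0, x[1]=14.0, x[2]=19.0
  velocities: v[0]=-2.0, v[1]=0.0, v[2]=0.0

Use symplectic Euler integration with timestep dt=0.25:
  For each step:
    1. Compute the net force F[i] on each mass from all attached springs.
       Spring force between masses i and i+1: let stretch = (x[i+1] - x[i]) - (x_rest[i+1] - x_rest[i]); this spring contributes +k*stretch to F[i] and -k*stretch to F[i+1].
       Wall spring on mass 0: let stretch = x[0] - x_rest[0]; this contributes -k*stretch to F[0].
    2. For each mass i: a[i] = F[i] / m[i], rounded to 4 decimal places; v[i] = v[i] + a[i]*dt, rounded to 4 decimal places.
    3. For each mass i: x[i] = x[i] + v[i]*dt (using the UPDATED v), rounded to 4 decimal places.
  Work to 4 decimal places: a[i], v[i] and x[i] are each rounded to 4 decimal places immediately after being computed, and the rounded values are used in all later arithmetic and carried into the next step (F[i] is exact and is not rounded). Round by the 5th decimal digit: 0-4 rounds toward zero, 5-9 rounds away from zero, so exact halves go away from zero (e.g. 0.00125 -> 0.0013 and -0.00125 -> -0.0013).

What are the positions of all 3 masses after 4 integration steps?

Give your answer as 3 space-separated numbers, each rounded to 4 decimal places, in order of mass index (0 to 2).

Answer: 5.5325 12.6249 19.4302

Derivation:
Step 0: x=[4.0000 14.0000 19.0000] v=[-2.0000 0.0000 0.0000]
Step 1: x=[3.8750 13.8438 19.0625] v=[-0.5000 -0.6250 0.2500]
Step 2: x=[4.1309 13.5391 19.1738] v=[1.0235 -1.2188 0.4453]
Step 3: x=[4.7166 13.1165 19.3080] v=[2.3428 -1.6905 0.5366]
Step 4: x=[5.5325 12.6249 19.4302] v=[3.2636 -1.9666 0.4887]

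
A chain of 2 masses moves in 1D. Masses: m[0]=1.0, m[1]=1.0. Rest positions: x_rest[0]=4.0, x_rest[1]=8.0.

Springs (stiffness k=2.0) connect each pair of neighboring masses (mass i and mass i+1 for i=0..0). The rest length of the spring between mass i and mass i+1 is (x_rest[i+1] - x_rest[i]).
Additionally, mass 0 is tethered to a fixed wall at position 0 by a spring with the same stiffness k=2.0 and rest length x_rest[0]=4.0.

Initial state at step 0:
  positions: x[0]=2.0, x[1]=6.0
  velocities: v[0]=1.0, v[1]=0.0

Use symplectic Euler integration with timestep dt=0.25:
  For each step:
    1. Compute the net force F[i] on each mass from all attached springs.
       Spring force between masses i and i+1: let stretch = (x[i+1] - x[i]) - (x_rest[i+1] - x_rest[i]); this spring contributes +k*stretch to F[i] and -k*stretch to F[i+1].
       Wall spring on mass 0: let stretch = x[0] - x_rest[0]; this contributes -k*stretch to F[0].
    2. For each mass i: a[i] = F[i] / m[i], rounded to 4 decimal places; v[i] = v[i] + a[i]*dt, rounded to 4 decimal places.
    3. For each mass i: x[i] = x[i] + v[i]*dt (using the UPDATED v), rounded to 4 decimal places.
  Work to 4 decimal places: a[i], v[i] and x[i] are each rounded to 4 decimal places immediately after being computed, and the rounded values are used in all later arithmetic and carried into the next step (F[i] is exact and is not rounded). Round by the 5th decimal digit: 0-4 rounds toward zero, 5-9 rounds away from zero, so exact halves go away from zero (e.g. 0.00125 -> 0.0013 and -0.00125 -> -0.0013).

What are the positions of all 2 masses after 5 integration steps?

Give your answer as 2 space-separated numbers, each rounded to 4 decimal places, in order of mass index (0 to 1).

Answer: 4.4159 7.2084

Derivation:
Step 0: x=[2.0000 6.0000] v=[1.0000 0.0000]
Step 1: x=[2.5000 6.0000] v=[2.0000 0.0000]
Step 2: x=[3.1250 6.0625] v=[2.5000 0.2500]
Step 3: x=[3.7266 6.2578] v=[2.4063 0.7813]
Step 4: x=[4.1788 6.6367] v=[1.8086 1.5157]
Step 5: x=[4.4159 7.2084] v=[0.9482 2.2868]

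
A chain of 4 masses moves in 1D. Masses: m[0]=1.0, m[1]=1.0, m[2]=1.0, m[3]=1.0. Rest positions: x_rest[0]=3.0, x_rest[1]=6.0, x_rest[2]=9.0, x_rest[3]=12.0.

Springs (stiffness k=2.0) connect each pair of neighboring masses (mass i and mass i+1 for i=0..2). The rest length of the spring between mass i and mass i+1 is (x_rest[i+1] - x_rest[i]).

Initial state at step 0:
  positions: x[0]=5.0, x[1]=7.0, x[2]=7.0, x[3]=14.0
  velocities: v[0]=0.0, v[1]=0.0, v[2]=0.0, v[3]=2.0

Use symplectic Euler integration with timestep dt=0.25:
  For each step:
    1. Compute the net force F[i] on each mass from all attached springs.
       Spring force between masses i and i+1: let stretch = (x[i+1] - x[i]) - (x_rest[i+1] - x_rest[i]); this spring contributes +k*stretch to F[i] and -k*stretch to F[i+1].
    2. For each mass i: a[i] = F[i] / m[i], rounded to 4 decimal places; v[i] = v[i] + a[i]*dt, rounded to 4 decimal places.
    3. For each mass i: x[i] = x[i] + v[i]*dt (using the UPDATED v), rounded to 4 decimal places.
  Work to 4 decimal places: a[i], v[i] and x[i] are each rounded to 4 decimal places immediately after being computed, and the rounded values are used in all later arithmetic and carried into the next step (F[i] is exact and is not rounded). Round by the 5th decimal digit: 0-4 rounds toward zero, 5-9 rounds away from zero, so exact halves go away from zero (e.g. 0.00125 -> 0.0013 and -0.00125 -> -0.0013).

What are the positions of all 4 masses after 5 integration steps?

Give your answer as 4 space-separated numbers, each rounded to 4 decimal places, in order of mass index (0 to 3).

Answer: 3.0788 6.9255 12.9413 12.5546

Derivation:
Step 0: x=[5.0000 7.0000 7.0000 14.0000] v=[0.0000 0.0000 0.0000 2.0000]
Step 1: x=[4.8750 6.7500 7.8750 14.0000] v=[-0.5000 -1.0000 3.5000 0.0000]
Step 2: x=[4.6094 6.4063 9.3750 13.6094] v=[-1.0625 -1.3750 6.0000 -1.5625]
Step 3: x=[4.1934 6.2090 11.0332 13.0645] v=[-1.6641 -0.7891 6.6329 -2.1797]
Step 4: x=[3.6543 6.3628 12.3423 12.6407] v=[-2.1563 0.6152 5.2365 -1.6954]
Step 5: x=[3.0788 6.9255 12.9413 12.5546] v=[-2.3021 2.2507 2.3960 -0.3446]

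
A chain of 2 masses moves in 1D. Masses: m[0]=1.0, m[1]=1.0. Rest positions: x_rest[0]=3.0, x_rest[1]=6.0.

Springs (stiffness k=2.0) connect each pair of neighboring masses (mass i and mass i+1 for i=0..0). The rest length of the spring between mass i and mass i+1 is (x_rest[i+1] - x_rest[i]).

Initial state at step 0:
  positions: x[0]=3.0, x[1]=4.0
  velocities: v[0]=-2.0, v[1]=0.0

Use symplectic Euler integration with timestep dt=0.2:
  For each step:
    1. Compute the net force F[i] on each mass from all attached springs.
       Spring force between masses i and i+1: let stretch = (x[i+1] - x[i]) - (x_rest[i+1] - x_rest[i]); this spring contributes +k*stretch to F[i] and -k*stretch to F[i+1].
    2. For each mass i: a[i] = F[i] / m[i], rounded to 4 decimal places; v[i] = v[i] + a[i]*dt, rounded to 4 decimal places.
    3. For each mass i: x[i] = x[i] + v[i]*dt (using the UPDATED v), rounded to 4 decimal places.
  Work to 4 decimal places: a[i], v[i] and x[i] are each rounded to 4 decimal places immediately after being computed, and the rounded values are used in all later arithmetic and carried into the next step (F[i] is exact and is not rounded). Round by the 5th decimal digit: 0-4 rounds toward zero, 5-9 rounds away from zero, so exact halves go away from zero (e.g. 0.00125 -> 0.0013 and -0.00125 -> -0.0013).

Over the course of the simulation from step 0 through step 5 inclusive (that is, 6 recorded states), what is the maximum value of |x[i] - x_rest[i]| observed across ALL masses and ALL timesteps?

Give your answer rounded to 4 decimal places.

Step 0: x=[3.0000 4.0000] v=[-2.0000 0.0000]
Step 1: x=[2.4400 4.1600] v=[-2.8000 0.8000]
Step 2: x=[1.7776 4.4224] v=[-3.3120 1.3120]
Step 3: x=[1.0868 4.7132] v=[-3.4541 1.4541]
Step 4: x=[0.4461 4.9539] v=[-3.2035 1.2035]
Step 5: x=[-0.0740 5.0740] v=[-2.6004 0.6004]
Max displacement = 3.0740

Answer: 3.0740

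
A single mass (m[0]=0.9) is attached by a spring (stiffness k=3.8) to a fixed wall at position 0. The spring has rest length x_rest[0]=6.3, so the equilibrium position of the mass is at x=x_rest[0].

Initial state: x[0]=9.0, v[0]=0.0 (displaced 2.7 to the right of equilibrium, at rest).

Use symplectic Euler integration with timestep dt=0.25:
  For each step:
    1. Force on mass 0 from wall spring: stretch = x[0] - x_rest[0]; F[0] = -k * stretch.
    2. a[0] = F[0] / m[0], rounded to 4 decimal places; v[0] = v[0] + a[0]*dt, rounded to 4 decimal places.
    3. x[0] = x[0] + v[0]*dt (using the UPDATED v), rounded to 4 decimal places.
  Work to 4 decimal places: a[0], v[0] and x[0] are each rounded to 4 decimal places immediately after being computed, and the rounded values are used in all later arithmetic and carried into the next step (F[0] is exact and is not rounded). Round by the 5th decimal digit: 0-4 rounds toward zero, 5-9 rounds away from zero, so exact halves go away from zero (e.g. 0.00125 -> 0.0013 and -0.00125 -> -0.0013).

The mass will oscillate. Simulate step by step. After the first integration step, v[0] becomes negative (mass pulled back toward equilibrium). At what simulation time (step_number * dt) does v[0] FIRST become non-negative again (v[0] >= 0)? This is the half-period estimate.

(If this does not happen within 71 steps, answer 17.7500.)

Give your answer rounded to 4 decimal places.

Step 0: x=[9.0000] v=[0.0000]
Step 1: x=[8.2875] v=[-2.8500]
Step 2: x=[7.0505] v=[-4.9479]
Step 3: x=[5.6155] v=[-5.7401]
Step 4: x=[4.3611] v=[-5.0176]
Step 5: x=[3.6184] v=[-2.9710]
Step 6: x=[3.5833] v=[-0.1404]
Step 7: x=[4.2651] v=[2.7272]
First v>=0 after going negative at step 7, time=1.7500

Answer: 1.7500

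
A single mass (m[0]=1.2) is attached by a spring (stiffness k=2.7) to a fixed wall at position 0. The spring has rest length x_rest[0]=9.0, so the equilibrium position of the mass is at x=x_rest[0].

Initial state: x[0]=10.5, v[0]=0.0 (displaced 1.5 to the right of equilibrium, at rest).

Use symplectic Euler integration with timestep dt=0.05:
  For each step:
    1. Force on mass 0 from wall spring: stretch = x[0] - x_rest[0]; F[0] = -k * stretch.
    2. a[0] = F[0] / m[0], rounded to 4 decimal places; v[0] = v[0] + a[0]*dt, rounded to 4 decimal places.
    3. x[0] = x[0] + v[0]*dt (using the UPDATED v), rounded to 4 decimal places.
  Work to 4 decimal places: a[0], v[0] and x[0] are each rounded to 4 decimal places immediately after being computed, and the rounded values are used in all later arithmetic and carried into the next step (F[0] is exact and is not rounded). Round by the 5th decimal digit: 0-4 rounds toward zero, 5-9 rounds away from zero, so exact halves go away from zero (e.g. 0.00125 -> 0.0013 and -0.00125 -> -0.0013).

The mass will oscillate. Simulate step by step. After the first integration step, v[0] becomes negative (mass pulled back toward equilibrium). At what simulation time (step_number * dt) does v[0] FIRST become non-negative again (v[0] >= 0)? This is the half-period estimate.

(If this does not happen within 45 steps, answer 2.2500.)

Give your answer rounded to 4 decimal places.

Answer: 2.1000

Derivation:
Step 0: x=[10.5000] v=[0.0000]
Step 1: x=[10.4916] v=[-0.1688]
Step 2: x=[10.4748] v=[-0.3366]
Step 3: x=[10.4497] v=[-0.5025]
Step 4: x=[10.4164] v=[-0.6656]
Step 5: x=[10.3752] v=[-0.8249]
Step 6: x=[10.3262] v=[-0.9796]
Step 7: x=[10.2698] v=[-1.1288]
Step 8: x=[10.2062] v=[-1.2717]
Step 9: x=[10.1358] v=[-1.4074]
Step 10: x=[10.0590] v=[-1.5352]
Step 11: x=[9.9763] v=[-1.6543]
Step 12: x=[9.8881] v=[-1.7641]
Step 13: x=[9.7949] v=[-1.8640]
Step 14: x=[9.6972] v=[-1.9534]
Step 15: x=[9.5956] v=[-2.0318]
Step 16: x=[9.4907] v=[-2.0988]
Step 17: x=[9.3830] v=[-2.1540]
Step 18: x=[9.2731] v=[-2.1971]
Step 19: x=[9.1617] v=[-2.2278]
Step 20: x=[9.0494] v=[-2.2460]
Step 21: x=[8.9368] v=[-2.2516]
Step 22: x=[8.8246] v=[-2.2445]
Step 23: x=[8.7134] v=[-2.2248]
Step 24: x=[8.6038] v=[-2.1926]
Step 25: x=[8.4964] v=[-2.1480]
Step 26: x=[8.3918] v=[-2.0913]
Step 27: x=[8.2907] v=[-2.0229]
Step 28: x=[8.1935] v=[-1.9431]
Step 29: x=[8.1009] v=[-1.8524]
Step 30: x=[8.0133] v=[-1.7513]
Step 31: x=[7.9313] v=[-1.6403]
Step 32: x=[7.8553] v=[-1.5201]
Step 33: x=[7.7857] v=[-1.3913]
Step 34: x=[7.7230] v=[-1.2547]
Step 35: x=[7.6675] v=[-1.1110]
Step 36: x=[7.6194] v=[-0.9611]
Step 37: x=[7.5791] v=[-0.8058]
Step 38: x=[7.5468] v=[-0.6460]
Step 39: x=[7.5227] v=[-0.4825]
Step 40: x=[7.5069] v=[-0.3163]
Step 41: x=[7.4995] v=[-0.1483]
Step 42: x=[7.5005] v=[0.0205]
First v>=0 after going negative at step 42, time=2.1000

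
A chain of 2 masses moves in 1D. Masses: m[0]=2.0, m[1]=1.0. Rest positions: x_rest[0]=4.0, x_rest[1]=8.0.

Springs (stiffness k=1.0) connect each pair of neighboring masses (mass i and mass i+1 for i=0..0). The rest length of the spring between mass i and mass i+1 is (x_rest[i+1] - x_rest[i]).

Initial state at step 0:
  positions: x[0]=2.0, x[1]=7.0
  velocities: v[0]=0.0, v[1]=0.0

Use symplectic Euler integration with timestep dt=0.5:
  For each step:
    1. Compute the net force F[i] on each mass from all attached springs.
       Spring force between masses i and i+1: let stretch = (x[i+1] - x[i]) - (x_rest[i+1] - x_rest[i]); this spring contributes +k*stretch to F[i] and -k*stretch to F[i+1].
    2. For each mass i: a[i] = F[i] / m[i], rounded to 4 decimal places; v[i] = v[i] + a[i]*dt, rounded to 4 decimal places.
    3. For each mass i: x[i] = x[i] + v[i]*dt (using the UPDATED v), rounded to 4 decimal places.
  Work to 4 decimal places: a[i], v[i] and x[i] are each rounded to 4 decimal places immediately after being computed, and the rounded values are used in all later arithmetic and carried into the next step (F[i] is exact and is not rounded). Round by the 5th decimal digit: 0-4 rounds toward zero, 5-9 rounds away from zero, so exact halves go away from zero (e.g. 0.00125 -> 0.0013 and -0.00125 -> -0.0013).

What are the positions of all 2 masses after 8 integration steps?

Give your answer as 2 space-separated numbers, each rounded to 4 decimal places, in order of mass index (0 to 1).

Step 0: x=[2.0000 7.0000] v=[0.0000 0.0000]
Step 1: x=[2.1250 6.7500] v=[0.2500 -0.5000]
Step 2: x=[2.3282 6.3438] v=[0.4063 -0.8125]
Step 3: x=[2.5333 5.9337] v=[0.4102 -0.8203]
Step 4: x=[2.6635 5.6735] v=[0.2603 -0.5205]
Step 5: x=[2.6699 5.6608] v=[0.0128 -0.0255]
Step 6: x=[2.5502 5.9004] v=[-0.2395 0.4791]
Step 7: x=[2.3492 6.3024] v=[-0.4020 0.8040]
Step 8: x=[2.1424 6.7161] v=[-0.4137 0.8274]

Answer: 2.1424 6.7161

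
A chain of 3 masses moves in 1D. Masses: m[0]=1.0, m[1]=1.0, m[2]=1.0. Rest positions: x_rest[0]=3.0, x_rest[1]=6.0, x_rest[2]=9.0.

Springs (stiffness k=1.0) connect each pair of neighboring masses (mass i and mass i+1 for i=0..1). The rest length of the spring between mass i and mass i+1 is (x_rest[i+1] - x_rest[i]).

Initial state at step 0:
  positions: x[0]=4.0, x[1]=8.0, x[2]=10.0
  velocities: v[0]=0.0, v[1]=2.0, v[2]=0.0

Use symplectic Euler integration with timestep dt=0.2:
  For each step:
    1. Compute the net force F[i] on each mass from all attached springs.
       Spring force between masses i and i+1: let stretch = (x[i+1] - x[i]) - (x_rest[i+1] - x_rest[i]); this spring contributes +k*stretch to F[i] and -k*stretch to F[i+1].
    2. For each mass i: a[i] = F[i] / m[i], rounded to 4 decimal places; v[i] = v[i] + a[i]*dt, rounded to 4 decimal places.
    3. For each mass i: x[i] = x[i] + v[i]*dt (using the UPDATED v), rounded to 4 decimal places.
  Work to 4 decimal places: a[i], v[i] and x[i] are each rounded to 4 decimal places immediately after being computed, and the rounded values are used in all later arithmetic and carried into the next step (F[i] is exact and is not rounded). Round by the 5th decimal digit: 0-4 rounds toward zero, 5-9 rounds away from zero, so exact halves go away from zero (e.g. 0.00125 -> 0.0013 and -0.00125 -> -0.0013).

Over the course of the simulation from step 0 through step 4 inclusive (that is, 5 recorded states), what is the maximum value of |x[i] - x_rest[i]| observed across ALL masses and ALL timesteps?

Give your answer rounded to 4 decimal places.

Answer: 2.6427

Derivation:
Step 0: x=[4.0000 8.0000 10.0000] v=[0.0000 2.0000 0.0000]
Step 1: x=[4.0400 8.3200 10.0400] v=[0.2000 1.6000 0.2000]
Step 2: x=[4.1312 8.5376 10.1312] v=[0.4560 1.0880 0.4560]
Step 3: x=[4.2787 8.6427 10.2787] v=[0.7373 0.5254 0.7373]
Step 4: x=[4.4807 8.6387 10.4807] v=[1.0101 -0.0202 1.0101]
Max displacement = 2.6427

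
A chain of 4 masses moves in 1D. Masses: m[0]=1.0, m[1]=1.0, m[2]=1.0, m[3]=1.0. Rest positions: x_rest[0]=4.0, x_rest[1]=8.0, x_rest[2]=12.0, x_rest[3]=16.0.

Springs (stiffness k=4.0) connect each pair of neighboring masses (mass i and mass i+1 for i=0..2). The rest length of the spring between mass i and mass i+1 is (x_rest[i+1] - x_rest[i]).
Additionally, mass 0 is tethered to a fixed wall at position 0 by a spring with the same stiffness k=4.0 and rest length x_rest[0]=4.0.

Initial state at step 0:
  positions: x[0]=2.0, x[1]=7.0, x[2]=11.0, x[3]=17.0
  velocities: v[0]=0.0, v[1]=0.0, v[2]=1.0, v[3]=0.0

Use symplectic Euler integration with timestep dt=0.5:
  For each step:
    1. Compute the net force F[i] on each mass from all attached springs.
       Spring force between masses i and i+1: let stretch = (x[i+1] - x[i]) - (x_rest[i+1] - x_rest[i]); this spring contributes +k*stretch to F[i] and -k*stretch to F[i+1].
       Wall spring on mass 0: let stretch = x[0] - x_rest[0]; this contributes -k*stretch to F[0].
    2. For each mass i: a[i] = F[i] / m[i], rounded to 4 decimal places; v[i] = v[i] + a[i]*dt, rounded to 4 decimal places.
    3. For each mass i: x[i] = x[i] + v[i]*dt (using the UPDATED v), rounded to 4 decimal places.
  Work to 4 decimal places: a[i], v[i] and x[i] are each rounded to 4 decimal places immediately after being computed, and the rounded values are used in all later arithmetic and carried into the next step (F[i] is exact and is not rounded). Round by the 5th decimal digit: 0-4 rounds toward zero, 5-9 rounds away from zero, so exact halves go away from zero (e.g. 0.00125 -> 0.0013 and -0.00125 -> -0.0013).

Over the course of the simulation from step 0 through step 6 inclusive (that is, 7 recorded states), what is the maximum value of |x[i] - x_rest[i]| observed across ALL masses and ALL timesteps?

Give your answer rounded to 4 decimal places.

Step 0: x=[2.0000 7.0000 11.0000 17.0000] v=[0.0000 0.0000 1.0000 0.0000]
Step 1: x=[5.0000 6.0000 13.5000 15.0000] v=[6.0000 -2.0000 5.0000 -4.0000]
Step 2: x=[4.0000 11.5000 10.0000 15.5000] v=[-2.0000 11.0000 -7.0000 1.0000]
Step 3: x=[6.5000 8.0000 13.5000 14.5000] v=[5.0000 -7.0000 7.0000 -2.0000]
Step 4: x=[4.0000 8.5000 12.5000 16.5000] v=[-5.0000 1.0000 -2.0000 4.0000]
Step 5: x=[2.0000 8.5000 11.5000 18.5000] v=[-4.0000 0.0000 -2.0000 4.0000]
Step 6: x=[4.5000 5.0000 14.5000 17.5000] v=[5.0000 -7.0000 6.0000 -2.0000]
Max displacement = 3.5000

Answer: 3.5000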